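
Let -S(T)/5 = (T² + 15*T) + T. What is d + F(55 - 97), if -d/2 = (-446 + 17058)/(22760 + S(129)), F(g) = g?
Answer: -2938906/70765 ≈ -41.531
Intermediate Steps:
S(T) = -80*T - 5*T² (S(T) = -5*((T² + 15*T) + T) = -5*(T² + 16*T) = -80*T - 5*T²)
d = 33224/70765 (d = -2*(-446 + 17058)/(22760 - 5*129*(16 + 129)) = -33224/(22760 - 5*129*145) = -33224/(22760 - 93525) = -33224/(-70765) = -33224*(-1)/70765 = -2*(-16612/70765) = 33224/70765 ≈ 0.46950)
d + F(55 - 97) = 33224/70765 + (55 - 97) = 33224/70765 - 42 = -2938906/70765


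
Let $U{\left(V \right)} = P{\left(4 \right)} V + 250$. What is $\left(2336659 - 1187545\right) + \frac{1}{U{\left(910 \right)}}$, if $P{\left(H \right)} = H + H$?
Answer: $\frac{8652828421}{7530} \approx 1.1491 \cdot 10^{6}$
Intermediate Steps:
$P{\left(H \right)} = 2 H$
$U{\left(V \right)} = 250 + 8 V$ ($U{\left(V \right)} = 2 \cdot 4 V + 250 = 8 V + 250 = 250 + 8 V$)
$\left(2336659 - 1187545\right) + \frac{1}{U{\left(910 \right)}} = \left(2336659 - 1187545\right) + \frac{1}{250 + 8 \cdot 910} = 1149114 + \frac{1}{250 + 7280} = 1149114 + \frac{1}{7530} = \frac{8652828421}{7530}$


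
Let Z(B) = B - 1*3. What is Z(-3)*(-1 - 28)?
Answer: 174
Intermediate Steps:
Z(B) = -3 + B (Z(B) = B - 3 = -3 + B)
Z(-3)*(-1 - 28) = (-3 - 3)*(-1 - 28) = -6*(-29) = 174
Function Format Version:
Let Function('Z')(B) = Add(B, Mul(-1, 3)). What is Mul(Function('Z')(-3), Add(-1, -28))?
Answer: 174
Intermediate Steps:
Function('Z')(B) = Add(-3, B) (Function('Z')(B) = Add(B, -3) = Add(-3, B))
Mul(Function('Z')(-3), Add(-1, -28)) = Mul(Add(-3, -3), Add(-1, -28)) = Mul(-6, -29) = 174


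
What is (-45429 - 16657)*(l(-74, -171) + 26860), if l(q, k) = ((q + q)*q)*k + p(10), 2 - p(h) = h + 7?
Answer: 114607465442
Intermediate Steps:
p(h) = -5 - h (p(h) = 2 - (h + 7) = 2 - (7 + h) = 2 + (-7 - h) = -5 - h)
l(q, k) = -15 + 2*k*q**2 (l(q, k) = ((q + q)*q)*k + (-5 - 1*10) = ((2*q)*q)*k + (-5 - 10) = (2*q**2)*k - 15 = 2*k*q**2 - 15 = -15 + 2*k*q**2)
(-45429 - 16657)*(l(-74, -171) + 26860) = (-45429 - 16657)*((-15 + 2*(-171)*(-74)**2) + 26860) = -62086*((-15 + 2*(-171)*5476) + 26860) = -62086*((-15 - 1872792) + 26860) = -62086*(-1872807 + 26860) = -62086*(-1845947) = 114607465442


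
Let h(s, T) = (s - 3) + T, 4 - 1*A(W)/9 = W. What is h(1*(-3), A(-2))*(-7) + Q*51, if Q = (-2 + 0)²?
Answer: -132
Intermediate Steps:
A(W) = 36 - 9*W
h(s, T) = -3 + T + s (h(s, T) = (-3 + s) + T = -3 + T + s)
Q = 4 (Q = (-2)² = 4)
h(1*(-3), A(-2))*(-7) + Q*51 = (-3 + (36 - 9*(-2)) + 1*(-3))*(-7) + 4*51 = (-3 + (36 + 18) - 3)*(-7) + 204 = (-3 + 54 - 3)*(-7) + 204 = 48*(-7) + 204 = -336 + 204 = -132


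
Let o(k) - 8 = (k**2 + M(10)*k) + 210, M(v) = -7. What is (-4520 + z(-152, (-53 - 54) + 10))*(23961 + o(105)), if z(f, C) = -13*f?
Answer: -87689136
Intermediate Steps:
o(k) = 218 + k**2 - 7*k (o(k) = 8 + ((k**2 - 7*k) + 210) = 8 + (210 + k**2 - 7*k) = 218 + k**2 - 7*k)
(-4520 + z(-152, (-53 - 54) + 10))*(23961 + o(105)) = (-4520 - 13*(-152))*(23961 + (218 + 105**2 - 7*105)) = (-4520 + 1976)*(23961 + (218 + 11025 - 735)) = -2544*(23961 + 10508) = -2544*34469 = -87689136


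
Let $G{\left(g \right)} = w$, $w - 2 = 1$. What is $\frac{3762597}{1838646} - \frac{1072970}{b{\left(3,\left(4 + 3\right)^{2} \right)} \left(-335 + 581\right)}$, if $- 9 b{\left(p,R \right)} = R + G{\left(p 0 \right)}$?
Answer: $\frac{12061950629}{15934932} \approx 756.95$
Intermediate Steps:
$w = 3$ ($w = 2 + 1 = 3$)
$G{\left(g \right)} = 3$
$b{\left(p,R \right)} = - \frac{1}{3} - \frac{R}{9}$ ($b{\left(p,R \right)} = - \frac{R + 3}{9} = - \frac{3 + R}{9} = - \frac{1}{3} - \frac{R}{9}$)
$\frac{3762597}{1838646} - \frac{1072970}{b{\left(3,\left(4 + 3\right)^{2} \right)} \left(-335 + 581\right)} = \frac{3762597}{1838646} - \frac{1072970}{\left(- \frac{1}{3} - \frac{\left(4 + 3\right)^{2}}{9}\right) \left(-335 + 581\right)} = 3762597 \cdot \frac{1}{1838646} - \frac{1072970}{\left(- \frac{1}{3} - \frac{7^{2}}{9}\right) 246} = \frac{1254199}{612882} - \frac{1072970}{\left(- \frac{1}{3} - \frac{49}{9}\right) 246} = \frac{1254199}{612882} - \frac{1072970}{\left(- \frac{52}{9}\right) 246} = \frac{1254199}{612882} - \frac{1072970}{- \frac{4264}{3}} = \frac{1254199}{612882} - - \frac{39255}{52} = \frac{1254199}{612882} + \frac{39255}{52} = \frac{12061950629}{15934932}$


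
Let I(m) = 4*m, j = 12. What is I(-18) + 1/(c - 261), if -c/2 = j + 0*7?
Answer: -20521/285 ≈ -72.004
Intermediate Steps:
c = -24 (c = -2*(12 + 0*7) = -2*(12 + 0) = -2*12 = -24)
I(-18) + 1/(c - 261) = 4*(-18) + 1/(-24 - 261) = -72 + 1/(-285) = -72 - 1/285 = -20521/285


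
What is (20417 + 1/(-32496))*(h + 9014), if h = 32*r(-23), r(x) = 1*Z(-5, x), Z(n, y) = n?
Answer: 2937185368837/16248 ≈ 1.8077e+8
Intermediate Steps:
r(x) = -5 (r(x) = 1*(-5) = -5)
h = -160 (h = 32*(-5) = -160)
(20417 + 1/(-32496))*(h + 9014) = (20417 + 1/(-32496))*(-160 + 9014) = (20417 - 1/32496)*8854 = (663470831/32496)*8854 = 2937185368837/16248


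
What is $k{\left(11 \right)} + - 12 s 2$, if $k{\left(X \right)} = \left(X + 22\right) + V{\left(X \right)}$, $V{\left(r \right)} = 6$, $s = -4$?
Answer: $135$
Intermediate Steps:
$k{\left(X \right)} = 28 + X$ ($k{\left(X \right)} = \left(X + 22\right) + 6 = \left(22 + X\right) + 6 = 28 + X$)
$k{\left(11 \right)} + - 12 s 2 = \left(28 + 11\right) + \left(-12\right) \left(-4\right) 2 = 39 + 48 \cdot 2 = 39 + 96 = 135$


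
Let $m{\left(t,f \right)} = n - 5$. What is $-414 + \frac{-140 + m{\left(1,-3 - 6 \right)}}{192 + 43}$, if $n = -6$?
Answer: $- \frac{97441}{235} \approx -414.64$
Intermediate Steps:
$m{\left(t,f \right)} = -11$ ($m{\left(t,f \right)} = -6 - 5 = -11$)
$-414 + \frac{-140 + m{\left(1,-3 - 6 \right)}}{192 + 43} = -414 + \frac{-140 - 11}{192 + 43} = -414 - \frac{151}{235} = - \frac{97441}{235}$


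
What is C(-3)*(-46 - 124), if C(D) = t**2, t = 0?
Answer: 0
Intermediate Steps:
C(D) = 0 (C(D) = 0**2 = 0)
C(-3)*(-46 - 124) = 0*(-46 - 124) = 0*(-170) = 0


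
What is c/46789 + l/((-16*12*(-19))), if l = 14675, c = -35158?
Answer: 558372191/170686272 ≈ 3.2713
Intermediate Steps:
c/46789 + l/((-16*12*(-19))) = -35158/46789 + 14675/((-16*12*(-19))) = -35158*1/46789 + 14675/((-192*(-19))) = -35158/46789 + 14675/3648 = 558372191/170686272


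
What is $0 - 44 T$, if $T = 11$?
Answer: $-484$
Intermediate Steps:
$0 - 44 T = 0 - 484 = -484$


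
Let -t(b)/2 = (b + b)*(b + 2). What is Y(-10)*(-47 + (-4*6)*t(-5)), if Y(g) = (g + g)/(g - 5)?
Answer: 5572/3 ≈ 1857.3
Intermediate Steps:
t(b) = -4*b*(2 + b) (t(b) = -2*(b + b)*(b + 2) = -2*2*b*(2 + b) = -4*b*(2 + b))
Y(g) = 2*g/(-5 + g) (Y(g) = (2*g)/(-5 + g) = 2*g/(-5 + g))
Y(-10)*(-47 + (-4*6)*t(-5)) = (2*(-10)/(-5 - 10))*(-47 + (-4*6)*(-4*(-5)*(2 - 5))) = (2*(-10)/(-15))*(-47 - (-96)*(-5)*(-3)) = (2*(-10)*(-1/15))*(-47 - 24*(-60)) = 4*(-47 + 1440)/3 = (4/3)*1393 = 5572/3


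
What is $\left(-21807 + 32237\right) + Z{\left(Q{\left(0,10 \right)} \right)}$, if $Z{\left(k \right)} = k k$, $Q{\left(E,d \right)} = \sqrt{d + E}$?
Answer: $10440$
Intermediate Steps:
$Q{\left(E,d \right)} = \sqrt{E + d}$
$Z{\left(k \right)} = k^{2}$
$\left(-21807 + 32237\right) + Z{\left(Q{\left(0,10 \right)} \right)} = \left(-21807 + 32237\right) + \left(\sqrt{0 + 10}\right)^{2} = 10430 + \left(\sqrt{10}\right)^{2} = 10430 + 10 = 10440$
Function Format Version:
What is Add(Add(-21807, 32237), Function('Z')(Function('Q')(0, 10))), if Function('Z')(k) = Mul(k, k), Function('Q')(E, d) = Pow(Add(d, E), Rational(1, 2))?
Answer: 10440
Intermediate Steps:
Function('Q')(E, d) = Pow(Add(E, d), Rational(1, 2))
Function('Z')(k) = Pow(k, 2)
Add(Add(-21807, 32237), Function('Z')(Function('Q')(0, 10))) = Add(Add(-21807, 32237), Pow(Pow(Add(0, 10), Rational(1, 2)), 2)) = Add(10430, Pow(Pow(10, Rational(1, 2)), 2)) = Add(10430, 10) = 10440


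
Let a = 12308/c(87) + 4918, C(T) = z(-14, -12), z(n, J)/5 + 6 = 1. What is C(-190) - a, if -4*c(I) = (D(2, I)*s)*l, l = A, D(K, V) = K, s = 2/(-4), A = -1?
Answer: 44289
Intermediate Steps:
z(n, J) = -25 (z(n, J) = -30 + 5*1 = -30 + 5 = -25)
C(T) = -25
s = -½ (s = 2*(-¼) = -½ ≈ -0.50000)
l = -1
c(I) = -¼ (c(I) = -2*(-½)*(-1)/4 = -(-1)*(-1)/4 = -¼*1 = -¼)
a = -44314 (a = 12308/(-¼) + 4918 = 12308*(-4) + 4918 = -49232 + 4918 = -44314)
C(-190) - a = -25 - 1*(-44314) = -25 + 44314 = 44289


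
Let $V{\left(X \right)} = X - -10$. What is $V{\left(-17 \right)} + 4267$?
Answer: $4260$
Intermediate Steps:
$V{\left(X \right)} = 10 + X$ ($V{\left(X \right)} = X + 10 = 10 + X$)
$V{\left(-17 \right)} + 4267 = \left(10 - 17\right) + 4267 = -7 + 4267 = 4260$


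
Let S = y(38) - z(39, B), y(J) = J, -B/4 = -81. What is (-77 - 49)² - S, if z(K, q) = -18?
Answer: 15820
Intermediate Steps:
B = 324 (B = -4*(-81) = 324)
S = 56 (S = 38 - 1*(-18) = 38 + 18 = 56)
(-77 - 49)² - S = (-77 - 49)² - 1*56 = (-126)² - 56 = 15876 - 56 = 15820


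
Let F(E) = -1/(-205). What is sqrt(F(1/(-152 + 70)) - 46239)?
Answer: I*sqrt(1943193770)/205 ≈ 215.03*I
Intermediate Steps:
F(E) = 1/205 (F(E) = -1*(-1/205) = 1/205)
sqrt(F(1/(-152 + 70)) - 46239) = sqrt(1/205 - 46239) = sqrt(-9478994/205) = I*sqrt(1943193770)/205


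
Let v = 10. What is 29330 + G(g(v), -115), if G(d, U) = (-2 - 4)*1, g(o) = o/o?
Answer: 29324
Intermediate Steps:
g(o) = 1
G(d, U) = -6 (G(d, U) = -6*1 = -6)
29330 + G(g(v), -115) = 29330 - 6 = 29324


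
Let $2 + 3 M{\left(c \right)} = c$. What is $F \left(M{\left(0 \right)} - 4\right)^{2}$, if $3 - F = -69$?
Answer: $1568$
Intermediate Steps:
$F = 72$ ($F = 3 - -69 = 3 + 69 = 72$)
$M{\left(c \right)} = - \frac{2}{3} + \frac{c}{3}$
$F \left(M{\left(0 \right)} - 4\right)^{2} = 72 \left(\left(- \frac{2}{3} + \frac{1}{3} \cdot 0\right) - 4\right)^{2} = 72 \left(\left(- \frac{2}{3} + 0\right) - 4\right)^{2} = 72 \left(- \frac{2}{3} - 4\right)^{2} = 72 \left(- \frac{14}{3}\right)^{2} = 72 \cdot \frac{196}{9} = 1568$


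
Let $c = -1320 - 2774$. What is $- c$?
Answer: $4094$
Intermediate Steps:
$c = -4094$
$- c = \left(-1\right) \left(-4094\right) = 4094$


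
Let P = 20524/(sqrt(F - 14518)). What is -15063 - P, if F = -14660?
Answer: -15063 + 10262*I*sqrt(3242)/4863 ≈ -15063.0 + 120.15*I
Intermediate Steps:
P = -10262*I*sqrt(3242)/4863 (P = 20524/(sqrt(-14660 - 14518)) = 20524/(sqrt(-29178)) = 20524/((3*I*sqrt(3242))) = 20524*(-I*sqrt(3242)/9726) = -10262*I*sqrt(3242)/4863 ≈ -120.15*I)
-15063 - P = -15063 - (-10262)*I*sqrt(3242)/4863 = -15063 + 10262*I*sqrt(3242)/4863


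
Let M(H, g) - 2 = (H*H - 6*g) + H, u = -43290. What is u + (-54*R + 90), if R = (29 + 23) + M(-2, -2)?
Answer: -46872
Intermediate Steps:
M(H, g) = 2 + H + H² - 6*g (M(H, g) = 2 + ((H*H - 6*g) + H) = 2 + ((H² - 6*g) + H) = 2 + (H + H² - 6*g) = 2 + H + H² - 6*g)
R = 68 (R = (29 + 23) + (2 - 2 + (-2)² - 6*(-2)) = 52 + (2 - 2 + 4 + 12) = 52 + 16 = 68)
u + (-54*R + 90) = -43290 + (-54*68 + 90) = -43290 + (-3672 + 90) = -43290 - 3582 = -46872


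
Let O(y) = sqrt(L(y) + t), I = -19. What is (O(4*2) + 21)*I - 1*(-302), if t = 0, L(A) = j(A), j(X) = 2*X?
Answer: -173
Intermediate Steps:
L(A) = 2*A
O(y) = sqrt(2)*sqrt(y) (O(y) = sqrt(2*y + 0) = sqrt(2*y) = sqrt(2)*sqrt(y))
(O(4*2) + 21)*I - 1*(-302) = (sqrt(2)*sqrt(4*2) + 21)*(-19) - 1*(-302) = (sqrt(2)*sqrt(8) + 21)*(-19) + 302 = (sqrt(2)*(2*sqrt(2)) + 21)*(-19) + 302 = (4 + 21)*(-19) + 302 = 25*(-19) + 302 = -475 + 302 = -173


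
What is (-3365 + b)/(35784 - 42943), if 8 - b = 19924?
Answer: 23281/7159 ≈ 3.2520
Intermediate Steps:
b = -19916 (b = 8 - 1*19924 = 8 - 19924 = -19916)
(-3365 + b)/(35784 - 42943) = (-3365 - 19916)/(35784 - 42943) = -23281/(-7159) = -23281*(-1/7159) = 23281/7159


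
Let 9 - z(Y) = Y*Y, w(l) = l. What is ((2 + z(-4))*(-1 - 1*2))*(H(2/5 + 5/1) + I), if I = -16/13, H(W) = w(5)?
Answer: 735/13 ≈ 56.538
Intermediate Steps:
H(W) = 5
z(Y) = 9 - Y**2 (z(Y) = 9 - Y*Y = 9 - Y**2)
I = -16/13 (I = -16*1/13 = -16/13 ≈ -1.2308)
((2 + z(-4))*(-1 - 1*2))*(H(2/5 + 5/1) + I) = ((2 + (9 - 1*(-4)**2))*(-1 - 1*2))*(5 - 16/13) = ((2 + (9 - 1*16))*(-1 - 2))*(49/13) = ((2 + (9 - 16))*(-3))*(49/13) = ((2 - 7)*(-3))*(49/13) = -5*(-3)*(49/13) = 15*(49/13) = 735/13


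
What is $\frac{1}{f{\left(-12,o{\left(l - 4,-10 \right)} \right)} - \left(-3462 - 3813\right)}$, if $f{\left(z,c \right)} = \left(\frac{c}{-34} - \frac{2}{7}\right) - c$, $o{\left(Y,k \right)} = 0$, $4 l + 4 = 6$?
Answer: $\frac{7}{50923} \approx 0.00013746$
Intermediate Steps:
$l = \frac{1}{2}$ ($l = -1 + \frac{1}{4} \cdot 6 = -1 + \frac{3}{2} = \frac{1}{2} \approx 0.5$)
$f{\left(z,c \right)} = - \frac{2}{7} - \frac{35 c}{34}$ ($f{\left(z,c \right)} = \left(c \left(- \frac{1}{34}\right) - \frac{2}{7}\right) - c = \left(- \frac{c}{34} - \frac{2}{7}\right) - c = \left(- \frac{2}{7} - \frac{c}{34}\right) - c = - \frac{2}{7} - \frac{35 c}{34}$)
$\frac{1}{f{\left(-12,o{\left(l - 4,-10 \right)} \right)} - \left(-3462 - 3813\right)} = \frac{1}{\left(- \frac{2}{7} - 0\right) - \left(-3462 - 3813\right)} = \frac{1}{\left(- \frac{2}{7} + 0\right) - \left(-3462 - 3813\right)} = \frac{1}{- \frac{2}{7} - -7275} = \frac{1}{- \frac{2}{7} + 7275} = \frac{1}{\frac{50923}{7}} = \frac{7}{50923}$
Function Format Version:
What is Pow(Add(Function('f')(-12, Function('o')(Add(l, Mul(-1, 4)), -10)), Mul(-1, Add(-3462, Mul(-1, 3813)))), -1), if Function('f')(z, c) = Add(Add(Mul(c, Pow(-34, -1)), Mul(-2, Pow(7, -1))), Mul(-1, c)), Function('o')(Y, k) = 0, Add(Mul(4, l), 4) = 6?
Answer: Rational(7, 50923) ≈ 0.00013746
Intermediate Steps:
l = Rational(1, 2) (l = Add(-1, Mul(Rational(1, 4), 6)) = Add(-1, Rational(3, 2)) = Rational(1, 2) ≈ 0.50000)
Function('f')(z, c) = Add(Rational(-2, 7), Mul(Rational(-35, 34), c)) (Function('f')(z, c) = Add(Add(Mul(c, Rational(-1, 34)), Mul(-2, Rational(1, 7))), Mul(-1, c)) = Add(Add(Mul(Rational(-1, 34), c), Rational(-2, 7)), Mul(-1, c)) = Add(Add(Rational(-2, 7), Mul(Rational(-1, 34), c)), Mul(-1, c)) = Add(Rational(-2, 7), Mul(Rational(-35, 34), c)))
Pow(Add(Function('f')(-12, Function('o')(Add(l, Mul(-1, 4)), -10)), Mul(-1, Add(-3462, Mul(-1, 3813)))), -1) = Pow(Add(Add(Rational(-2, 7), Mul(Rational(-35, 34), 0)), Mul(-1, Add(-3462, Mul(-1, 3813)))), -1) = Pow(Add(Add(Rational(-2, 7), 0), Mul(-1, Add(-3462, -3813))), -1) = Pow(Add(Rational(-2, 7), Mul(-1, -7275)), -1) = Pow(Add(Rational(-2, 7), 7275), -1) = Pow(Rational(50923, 7), -1) = Rational(7, 50923)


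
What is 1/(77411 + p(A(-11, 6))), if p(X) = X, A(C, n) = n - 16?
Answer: 1/77401 ≈ 1.2920e-5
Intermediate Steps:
A(C, n) = -16 + n
1/(77411 + p(A(-11, 6))) = 1/(77411 + (-16 + 6)) = 1/(77411 - 10) = 1/77401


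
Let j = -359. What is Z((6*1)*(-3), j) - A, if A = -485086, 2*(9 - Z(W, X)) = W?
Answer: 485104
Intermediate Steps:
Z(W, X) = 9 - W/2
Z((6*1)*(-3), j) - A = (9 - 6*1*(-3)/2) - 1*(-485086) = (9 - 3*(-3)) + 485086 = (9 - ½*(-18)) + 485086 = (9 + 9) + 485086 = 18 + 485086 = 485104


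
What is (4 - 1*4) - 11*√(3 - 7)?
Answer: -22*I ≈ -22.0*I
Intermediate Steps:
(4 - 1*4) - 11*√(3 - 7) = (4 - 4) - 22*I = 0 - 22*I = -22*I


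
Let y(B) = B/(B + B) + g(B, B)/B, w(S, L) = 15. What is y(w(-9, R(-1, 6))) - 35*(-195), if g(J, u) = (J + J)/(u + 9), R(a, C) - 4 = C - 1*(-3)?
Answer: 81907/12 ≈ 6825.6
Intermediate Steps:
R(a, C) = 7 + C (R(a, C) = 4 + (C - 1*(-3)) = 4 + (C + 3) = 4 + (3 + C) = 7 + C)
g(J, u) = 2*J/(9 + u) (g(J, u) = (2*J)/(9 + u) = 2*J/(9 + u))
y(B) = 1/2 + 2/(9 + B) (y(B) = B/(B + B) + (2*B/(9 + B))/B = B/((2*B)) + 2/(9 + B) = B*(1/(2*B)) + 2/(9 + B) = 1/2 + 2/(9 + B))
y(w(-9, R(-1, 6))) - 35*(-195) = (13 + 15)/(2*(9 + 15)) - 35*(-195) = (1/2)*28/24 + 6825 = (1/2)*(1/24)*28 + 6825 = 7/12 + 6825 = 81907/12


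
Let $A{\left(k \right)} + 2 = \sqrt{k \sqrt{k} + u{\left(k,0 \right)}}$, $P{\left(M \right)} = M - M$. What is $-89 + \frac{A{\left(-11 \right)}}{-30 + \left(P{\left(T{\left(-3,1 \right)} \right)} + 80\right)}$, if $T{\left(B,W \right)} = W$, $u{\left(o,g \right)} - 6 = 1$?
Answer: $- \frac{2226}{25} + \frac{\sqrt{7 - 11 i \sqrt{11}}}{50} \approx -88.946 - 0.077651 i$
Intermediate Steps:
$u{\left(o,g \right)} = 7$ ($u{\left(o,g \right)} = 6 + 1 = 7$)
$P{\left(M \right)} = 0$
$A{\left(k \right)} = -2 + \sqrt{7 + k^{\frac{3}{2}}}$ ($A{\left(k \right)} = -2 + \sqrt{k \sqrt{k} + 7} = -2 + \sqrt{k^{\frac{3}{2}} + 7} = -2 + \sqrt{7 + k^{\frac{3}{2}}}$)
$-89 + \frac{A{\left(-11 \right)}}{-30 + \left(P{\left(T{\left(-3,1 \right)} \right)} + 80\right)} = -89 + \frac{-2 + \sqrt{7 + \left(-11\right)^{\frac{3}{2}}}}{-30 + \left(0 + 80\right)} = -89 + \frac{-2 + \sqrt{7 - 11 i \sqrt{11}}}{-30 + 80} = -89 + \frac{-2 + \sqrt{7 - 11 i \sqrt{11}}}{50} = -89 - \left(\frac{1}{25} - \frac{\sqrt{7 - 11 i \sqrt{11}}}{50}\right) = - \frac{2226}{25} + \frac{\sqrt{7 - 11 i \sqrt{11}}}{50}$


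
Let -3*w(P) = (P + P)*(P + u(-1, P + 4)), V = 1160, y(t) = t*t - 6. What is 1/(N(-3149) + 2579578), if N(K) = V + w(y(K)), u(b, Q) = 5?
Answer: -1/65553979325262 ≈ -1.5255e-14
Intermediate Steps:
y(t) = -6 + t**2 (y(t) = t**2 - 6 = -6 + t**2)
w(P) = -2*P*(5 + P)/3 (w(P) = -(P + P)*(P + 5)/3 = -2*P*(5 + P)/3)
N(K) = 1160 - 2*(-1 + K**2)*(-6 + K**2)/3 (N(K) = 1160 - 2*(-6 + K**2)*(5 + (-6 + K**2))/3 = 1160 - 2*(-6 + K**2)*(-1 + K**2)/3 = 1160 - 2*(-1 + K**2)*(-6 + K**2)/3)
1/(N(-3149) + 2579578) = 1/((1156 - 2/3*(-3149)**4 + (14/3)*(-3149)**2) + 2579578) = 1/((1156 - 2/3*98331042272401 + (14/3)*9916201) + 2579578) = 1/((1156 - 196662084544802/3 + 138826814/3) + 2579578) = 1/(-65553981904840 + 2579578) = 1/(-65553979325262) = -1/65553979325262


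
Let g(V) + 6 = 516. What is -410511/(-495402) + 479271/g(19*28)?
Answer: 6601143682/7018195 ≈ 940.58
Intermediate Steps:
g(V) = 510 (g(V) = -6 + 516 = 510)
-410511/(-495402) + 479271/g(19*28) = -410511/(-495402) + 479271/510 = -410511*(-1/495402) + 479271*(1/510) = 136837/165134 + 159757/170 = 6601143682/7018195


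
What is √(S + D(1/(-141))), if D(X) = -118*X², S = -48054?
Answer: 2*I*√238840423/141 ≈ 219.21*I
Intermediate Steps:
√(S + D(1/(-141))) = √(-48054 - 118*(1/(-141))²) = √(-48054 - 118*(-1/141)²) = √(-48054 - 118*1/19881) = √(-48054 - 118/19881) = √(-955361692/19881) = 2*I*√238840423/141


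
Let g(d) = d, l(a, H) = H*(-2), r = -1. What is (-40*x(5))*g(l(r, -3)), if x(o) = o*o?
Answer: -6000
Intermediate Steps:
l(a, H) = -2*H
x(o) = o**2
(-40*x(5))*g(l(r, -3)) = (-40*5**2)*(-2*(-3)) = -40*25*6 = -1000*6 = -6000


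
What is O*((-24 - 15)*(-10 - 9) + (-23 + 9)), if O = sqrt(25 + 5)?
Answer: 727*sqrt(30) ≈ 3981.9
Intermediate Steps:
O = sqrt(30) ≈ 5.4772
O*((-24 - 15)*(-10 - 9) + (-23 + 9)) = sqrt(30)*((-24 - 15)*(-10 - 9) + (-23 + 9)) = sqrt(30)*(-39*(-19) - 14) = sqrt(30)*(741 - 14) = sqrt(30)*727 = 727*sqrt(30)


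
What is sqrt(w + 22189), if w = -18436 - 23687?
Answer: I*sqrt(19934) ≈ 141.19*I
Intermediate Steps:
w = -42123
sqrt(w + 22189) = sqrt(-42123 + 22189) = sqrt(-19934) = I*sqrt(19934)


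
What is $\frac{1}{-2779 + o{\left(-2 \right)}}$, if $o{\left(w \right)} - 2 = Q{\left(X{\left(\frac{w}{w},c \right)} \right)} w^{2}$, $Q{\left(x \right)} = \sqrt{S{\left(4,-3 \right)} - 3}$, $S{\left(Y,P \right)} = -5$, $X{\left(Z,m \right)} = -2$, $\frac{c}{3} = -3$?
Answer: $- \frac{2777}{7711857} - \frac{8 i \sqrt{2}}{7711857} \approx -0.00036009 - 1.4671 \cdot 10^{-6} i$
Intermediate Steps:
$c = -9$ ($c = 3 \left(-3\right) = -9$)
$Q{\left(x \right)} = 2 i \sqrt{2}$ ($Q{\left(x \right)} = \sqrt{-5 - 3} = \sqrt{-8} = 2 i \sqrt{2}$)
$o{\left(w \right)} = 2 + 2 i \sqrt{2} w^{2}$
$\frac{1}{-2779 + o{\left(-2 \right)}} = \frac{1}{-2779 + \left(2 + 2 i \sqrt{2} \left(-2\right)^{2}\right)} = \frac{1}{-2779 + \left(2 + 2 i \sqrt{2} \cdot 4\right)} = \frac{1}{-2779 + \left(2 + 8 i \sqrt{2}\right)} = \frac{1}{-2777 + 8 i \sqrt{2}}$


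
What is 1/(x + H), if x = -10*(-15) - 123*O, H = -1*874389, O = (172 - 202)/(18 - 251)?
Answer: -233/203701377 ≈ -1.1438e-6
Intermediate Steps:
O = 30/233 (O = -30/(-233) = -30*(-1/233) = 30/233 ≈ 0.12876)
H = -874389
x = 31260/233 (x = -10*(-15) - 123*30/233 = 150 - 3690/233 = 31260/233 ≈ 134.16)
1/(x + H) = 1/(31260/233 - 874389) = 1/(-203701377/233) = -233/203701377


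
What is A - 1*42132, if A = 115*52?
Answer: -36152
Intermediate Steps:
A = 5980
A - 1*42132 = 5980 - 1*42132 = 5980 - 42132 = -36152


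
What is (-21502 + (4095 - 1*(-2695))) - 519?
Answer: -15231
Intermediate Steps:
(-21502 + (4095 - 1*(-2695))) - 519 = (-21502 + (4095 + 2695)) - 519 = (-21502 + 6790) - 519 = -14712 - 519 = -15231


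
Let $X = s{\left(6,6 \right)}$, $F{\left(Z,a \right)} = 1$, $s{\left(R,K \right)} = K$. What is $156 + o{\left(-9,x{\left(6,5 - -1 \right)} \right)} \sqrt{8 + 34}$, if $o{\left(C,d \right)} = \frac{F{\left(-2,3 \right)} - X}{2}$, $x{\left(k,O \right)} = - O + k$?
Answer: $156 - \frac{5 \sqrt{42}}{2} \approx 139.8$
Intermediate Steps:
$x{\left(k,O \right)} = k - O$
$X = 6$
$o{\left(C,d \right)} = - \frac{5}{2}$ ($o{\left(C,d \right)} = \frac{1 - 6}{2} = \left(1 - 6\right) \frac{1}{2} = \left(-5\right) \frac{1}{2} = - \frac{5}{2}$)
$156 + o{\left(-9,x{\left(6,5 - -1 \right)} \right)} \sqrt{8 + 34} = 156 - \frac{5 \sqrt{8 + 34}}{2} = 156 - \frac{5 \sqrt{42}}{2}$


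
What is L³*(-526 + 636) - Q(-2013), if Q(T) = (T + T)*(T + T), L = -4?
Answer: -16215716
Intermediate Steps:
Q(T) = 4*T² (Q(T) = (2*T)*(2*T) = 4*T²)
L³*(-526 + 636) - Q(-2013) = (-4)³*(-526 + 636) - 4*(-2013)² = -64*110 - 4*4052169 = -7040 - 1*16208676 = -7040 - 16208676 = -16215716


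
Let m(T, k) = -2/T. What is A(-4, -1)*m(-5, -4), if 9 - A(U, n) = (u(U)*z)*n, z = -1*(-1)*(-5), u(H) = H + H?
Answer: 98/5 ≈ 19.600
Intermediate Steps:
u(H) = 2*H
z = -5 (z = 1*(-5) = -5)
A(U, n) = 9 + 10*U*n (A(U, n) = 9 - (2*U)*(-5)*n = 9 - (-10*U)*n = 9 - (-10)*U*n = 9 + 10*U*n)
A(-4, -1)*m(-5, -4) = (9 + 10*(-4)*(-1))*(-2/(-5)) = (9 + 40)*(-2*(-⅕)) = 49*(⅖) = 98/5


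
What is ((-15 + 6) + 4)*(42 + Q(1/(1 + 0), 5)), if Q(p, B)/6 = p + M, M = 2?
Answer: -300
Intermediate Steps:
Q(p, B) = 12 + 6*p (Q(p, B) = 6*(p + 2) = 6*(2 + p) = 12 + 6*p)
((-15 + 6) + 4)*(42 + Q(1/(1 + 0), 5)) = ((-15 + 6) + 4)*(42 + (12 + 6/(1 + 0))) = (-9 + 4)*(42 + (12 + 6/1)) = -5*(42 + (12 + 6*1)) = -5*(42 + (12 + 6)) = -5*(42 + 18) = -5*60 = -300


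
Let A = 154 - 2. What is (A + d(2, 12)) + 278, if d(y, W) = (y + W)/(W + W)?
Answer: 5167/12 ≈ 430.58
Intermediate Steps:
d(y, W) = (W + y)/(2*W) (d(y, W) = (W + y)/((2*W)) = (W + y)*(1/(2*W)) = (W + y)/(2*W))
A = 152
(A + d(2, 12)) + 278 = (152 + (½)*(12 + 2)/12) + 278 = (152 + (½)*(1/12)*14) + 278 = (152 + 7/12) + 278 = 1831/12 + 278 = 5167/12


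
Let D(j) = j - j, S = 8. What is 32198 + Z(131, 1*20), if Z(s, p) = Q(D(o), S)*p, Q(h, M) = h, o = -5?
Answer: 32198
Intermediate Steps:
D(j) = 0
Z(s, p) = 0 (Z(s, p) = 0*p = 0)
32198 + Z(131, 1*20) = 32198 + 0 = 32198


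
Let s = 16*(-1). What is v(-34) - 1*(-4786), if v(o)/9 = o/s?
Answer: 38441/8 ≈ 4805.1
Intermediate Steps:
s = -16
v(o) = -9*o/16 (v(o) = 9*(o/(-16)) = 9*(o*(-1/16)) = 9*(-o/16) = -9*o/16)
v(-34) - 1*(-4786) = -9/16*(-34) - 1*(-4786) = 153/8 + 4786 = 38441/8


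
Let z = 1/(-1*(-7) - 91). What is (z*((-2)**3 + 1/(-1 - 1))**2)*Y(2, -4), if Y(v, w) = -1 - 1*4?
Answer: 1445/336 ≈ 4.3006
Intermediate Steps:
Y(v, w) = -5 (Y(v, w) = -1 - 4 = -5)
z = -1/84 (z = 1/(7 - 91) = 1/(-84) = -1/84 ≈ -0.011905)
(z*((-2)**3 + 1/(-1 - 1))**2)*Y(2, -4) = -((-2)**3 + 1/(-1 - 1))**2/84*(-5) = -(-8 + 1/(-2))**2/84*(-5) = -(-8 - 1/2)**2/84*(-5) = -(-17/2)**2/84*(-5) = -1/84*289/4*(-5) = -289/336*(-5) = 1445/336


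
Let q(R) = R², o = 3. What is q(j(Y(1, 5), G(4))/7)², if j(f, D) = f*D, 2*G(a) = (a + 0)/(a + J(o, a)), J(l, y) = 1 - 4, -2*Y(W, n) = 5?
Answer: 625/2401 ≈ 0.26031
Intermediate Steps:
Y(W, n) = -5/2 (Y(W, n) = -½*5 = -5/2)
J(l, y) = -3
G(a) = a/(2*(-3 + a)) (G(a) = ((a + 0)/(a - 3))/2 = (a/(-3 + a))/2 = a/(2*(-3 + a)))
j(f, D) = D*f
q(j(Y(1, 5), G(4))/7)² = (((((½)*4/(-3 + 4))*(-5/2))/7)²)² = (((((½)*4/1)*(-5/2))*(⅐))²)² = (((((½)*4*1)*(-5/2))*(⅐))²)² = (((2*(-5/2))*(⅐))²)² = ((-5*⅐)²)² = ((-5/7)²)² = (25/49)² = 625/2401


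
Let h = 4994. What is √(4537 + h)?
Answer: 3*√1059 ≈ 97.627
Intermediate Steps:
√(4537 + h) = √(4537 + 4994) = √9531 = 3*√1059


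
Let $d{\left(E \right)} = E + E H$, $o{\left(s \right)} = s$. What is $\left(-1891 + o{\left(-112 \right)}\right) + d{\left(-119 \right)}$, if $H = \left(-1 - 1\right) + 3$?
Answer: $-2241$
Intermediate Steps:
$H = 1$ ($H = -2 + 3 = 1$)
$d{\left(E \right)} = 2 E$ ($d{\left(E \right)} = E + E 1 = E + E = 2 E$)
$\left(-1891 + o{\left(-112 \right)}\right) + d{\left(-119 \right)} = \left(-1891 - 112\right) + 2 \left(-119\right) = -2003 - 238 = -2241$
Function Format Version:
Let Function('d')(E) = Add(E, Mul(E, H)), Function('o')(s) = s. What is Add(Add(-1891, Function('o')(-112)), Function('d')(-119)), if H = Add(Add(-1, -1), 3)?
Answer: -2241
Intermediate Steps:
H = 1 (H = Add(-2, 3) = 1)
Function('d')(E) = Mul(2, E) (Function('d')(E) = Add(E, Mul(E, 1)) = Add(E, E) = Mul(2, E))
Add(Add(-1891, Function('o')(-112)), Function('d')(-119)) = Add(Add(-1891, -112), Mul(2, -119)) = Add(-2003, -238) = -2241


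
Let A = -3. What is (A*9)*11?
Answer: -297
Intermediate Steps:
(A*9)*11 = -3*9*11 = -27*11 = -297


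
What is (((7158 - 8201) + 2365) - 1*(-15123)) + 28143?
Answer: 44588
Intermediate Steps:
(((7158 - 8201) + 2365) - 1*(-15123)) + 28143 = ((-1043 + 2365) + 15123) + 28143 = (1322 + 15123) + 28143 = 16445 + 28143 = 44588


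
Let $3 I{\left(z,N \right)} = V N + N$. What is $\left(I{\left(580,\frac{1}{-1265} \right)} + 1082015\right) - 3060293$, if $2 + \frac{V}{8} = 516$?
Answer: $- \frac{2502523041}{1265} \approx -1.9783 \cdot 10^{6}$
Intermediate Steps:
$V = 4112$ ($V = -16 + 8 \cdot 516 = -16 + 4128 = 4112$)
$I{\left(z,N \right)} = 1371 N$ ($I{\left(z,N \right)} = \frac{4112 N + N}{3} = \frac{4113 N}{3} = 1371 N$)
$\left(I{\left(580,\frac{1}{-1265} \right)} + 1082015\right) - 3060293 = \left(\frac{1371}{-1265} + 1082015\right) - 3060293 = \left(1371 \left(- \frac{1}{1265}\right) + 1082015\right) - 3060293 = \left(- \frac{1371}{1265} + 1082015\right) - 3060293 = \frac{1368747604}{1265} - 3060293 = - \frac{2502523041}{1265}$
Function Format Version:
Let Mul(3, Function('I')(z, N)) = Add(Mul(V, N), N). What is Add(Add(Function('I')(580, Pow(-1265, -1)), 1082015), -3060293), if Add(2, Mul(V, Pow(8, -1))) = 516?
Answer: Rational(-2502523041, 1265) ≈ -1.9783e+6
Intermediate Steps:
V = 4112 (V = Add(-16, Mul(8, 516)) = Add(-16, 4128) = 4112)
Function('I')(z, N) = Mul(1371, N) (Function('I')(z, N) = Mul(Rational(1, 3), Add(Mul(4112, N), N)) = Mul(Rational(1, 3), Mul(4113, N)) = Mul(1371, N))
Add(Add(Function('I')(580, Pow(-1265, -1)), 1082015), -3060293) = Add(Add(Mul(1371, Pow(-1265, -1)), 1082015), -3060293) = Add(Add(Mul(1371, Rational(-1, 1265)), 1082015), -3060293) = Add(Add(Rational(-1371, 1265), 1082015), -3060293) = Add(Rational(1368747604, 1265), -3060293) = Rational(-2502523041, 1265)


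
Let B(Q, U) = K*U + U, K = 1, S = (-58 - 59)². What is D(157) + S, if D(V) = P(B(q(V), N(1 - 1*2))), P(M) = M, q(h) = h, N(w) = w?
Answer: 13687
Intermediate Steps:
S = 13689 (S = (-117)² = 13689)
B(Q, U) = 2*U (B(Q, U) = 1*U + U = U + U = 2*U)
D(V) = -2 (D(V) = 2*(1 - 1*2) = 2*(1 - 2) = 2*(-1) = -2)
D(157) + S = -2 + 13689 = 13687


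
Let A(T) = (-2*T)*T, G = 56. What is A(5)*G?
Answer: -2800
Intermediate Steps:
A(T) = -2*T²
A(5)*G = -2*5²*56 = -2*25*56 = -50*56 = -2800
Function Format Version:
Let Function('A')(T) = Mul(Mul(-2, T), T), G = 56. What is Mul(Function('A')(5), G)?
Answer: -2800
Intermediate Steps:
Function('A')(T) = Mul(-2, Pow(T, 2))
Mul(Function('A')(5), G) = Mul(Mul(-2, Pow(5, 2)), 56) = Mul(Mul(-2, 25), 56) = Mul(-50, 56) = -2800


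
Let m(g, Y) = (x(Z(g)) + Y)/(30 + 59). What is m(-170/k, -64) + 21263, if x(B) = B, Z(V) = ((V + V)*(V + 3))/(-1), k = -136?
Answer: 15138659/712 ≈ 21262.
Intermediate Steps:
Z(V) = -2*V*(3 + V) (Z(V) = ((2*V)*(3 + V))*(-1) = (2*V*(3 + V))*(-1) = -2*V*(3 + V))
m(g, Y) = Y/89 - 2*g*(3 + g)/89 (m(g, Y) = (-2*g*(3 + g) + Y)/(30 + 59) = (Y - 2*g*(3 + g))/89 = (Y - 2*g*(3 + g))*(1/89) = Y/89 - 2*g*(3 + g)/89)
m(-170/k, -64) + 21263 = ((1/89)*(-64) - 2*(-170/(-136))*(3 - 170/(-136))/89) + 21263 = (-64/89 - 2*(-170*(-1/136))*(3 - 170*(-1/136))/89) + 21263 = (-64/89 - 2/89*5/4*(3 + 5/4)) + 21263 = (-64/89 - 2/89*5/4*17/4) + 21263 = (-64/89 - 85/712) + 21263 = -597/712 + 21263 = 15138659/712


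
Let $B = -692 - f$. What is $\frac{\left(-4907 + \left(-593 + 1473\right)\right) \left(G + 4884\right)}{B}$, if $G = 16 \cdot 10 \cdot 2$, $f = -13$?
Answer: $\frac{20956508}{679} \approx 30864.0$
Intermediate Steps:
$G = 320$ ($G = 160 \cdot 2 = 320$)
$B = -679$ ($B = -692 - -13 = -692 + 13 = -679$)
$\frac{\left(-4907 + \left(-593 + 1473\right)\right) \left(G + 4884\right)}{B} = \frac{\left(-4907 + \left(-593 + 1473\right)\right) \left(320 + 4884\right)}{-679} = \left(-4907 + 880\right) 5204 \left(- \frac{1}{679}\right) = \left(-4027\right) 5204 \left(- \frac{1}{679}\right) = \left(-20956508\right) \left(- \frac{1}{679}\right) = \frac{20956508}{679}$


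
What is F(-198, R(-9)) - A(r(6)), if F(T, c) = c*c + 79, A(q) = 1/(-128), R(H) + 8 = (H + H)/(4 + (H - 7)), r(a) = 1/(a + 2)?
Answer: 15521/128 ≈ 121.26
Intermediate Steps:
r(a) = 1/(2 + a)
R(H) = -8 + 2*H/(-3 + H) (R(H) = -8 + (H + H)/(4 + (H - 7)) = -8 + (2*H)/(4 + (-7 + H)) = -8 + (2*H)/(-3 + H) = -8 + 2*H/(-3 + H))
A(q) = -1/128
F(T, c) = 79 + c² (F(T, c) = c² + 79 = 79 + c²)
F(-198, R(-9)) - A(r(6)) = (79 + (6*(4 - 1*(-9))/(-3 - 9))²) - 1*(-1/128) = (79 + (6*(4 + 9)/(-12))²) + 1/128 = (79 + (6*(-1/12)*13)²) + 1/128 = (79 + (-13/2)²) + 1/128 = (79 + 169/4) + 1/128 = 485/4 + 1/128 = 15521/128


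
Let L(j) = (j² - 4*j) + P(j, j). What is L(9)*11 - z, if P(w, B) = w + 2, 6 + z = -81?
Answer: 703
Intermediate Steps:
z = -87 (z = -6 - 81 = -87)
P(w, B) = 2 + w
L(j) = 2 + j² - 3*j (L(j) = (j² - 4*j) + (2 + j) = 2 + j² - 3*j)
L(9)*11 - z = (2 + 9² - 3*9)*11 - 1*(-87) = (2 + 81 - 27)*11 + 87 = 56*11 + 87 = 616 + 87 = 703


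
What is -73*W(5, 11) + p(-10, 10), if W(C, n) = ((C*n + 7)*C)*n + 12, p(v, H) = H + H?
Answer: -249786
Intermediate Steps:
p(v, H) = 2*H
W(C, n) = 12 + C*n*(7 + C*n) (W(C, n) = ((7 + C*n)*C)*n + 12 = (C*(7 + C*n))*n + 12 = C*n*(7 + C*n) + 12 = 12 + C*n*(7 + C*n))
-73*W(5, 11) + p(-10, 10) = -73*(12 + 5²*11² + 7*5*11) + 2*10 = -73*(12 + 25*121 + 385) + 20 = -73*(12 + 3025 + 385) + 20 = -73*3422 + 20 = -249806 + 20 = -249786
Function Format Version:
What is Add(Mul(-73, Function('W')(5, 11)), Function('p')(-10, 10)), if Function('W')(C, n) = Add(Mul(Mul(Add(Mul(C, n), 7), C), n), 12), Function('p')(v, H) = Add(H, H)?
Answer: -249786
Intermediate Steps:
Function('p')(v, H) = Mul(2, H)
Function('W')(C, n) = Add(12, Mul(C, n, Add(7, Mul(C, n)))) (Function('W')(C, n) = Add(Mul(Mul(Add(7, Mul(C, n)), C), n), 12) = Add(Mul(Mul(C, Add(7, Mul(C, n))), n), 12) = Add(Mul(C, n, Add(7, Mul(C, n))), 12) = Add(12, Mul(C, n, Add(7, Mul(C, n)))))
Add(Mul(-73, Function('W')(5, 11)), Function('p')(-10, 10)) = Add(Mul(-73, Add(12, Mul(Pow(5, 2), Pow(11, 2)), Mul(7, 5, 11))), Mul(2, 10)) = Add(Mul(-73, Add(12, Mul(25, 121), 385)), 20) = Add(Mul(-73, Add(12, 3025, 385)), 20) = Add(Mul(-73, 3422), 20) = Add(-249806, 20) = -249786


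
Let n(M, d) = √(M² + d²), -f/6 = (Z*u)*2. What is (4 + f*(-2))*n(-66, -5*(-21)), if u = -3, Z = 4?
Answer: -852*√1709 ≈ -35222.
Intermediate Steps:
f = 144 (f = -6*4*(-3)*2 = -(-72)*2 = -6*(-24) = 144)
(4 + f*(-2))*n(-66, -5*(-21)) = (4 + 144*(-2))*√((-66)² + (-5*(-21))²) = (4 - 288)*√(4356 + 105²) = -284*√(4356 + 11025) = -852*√1709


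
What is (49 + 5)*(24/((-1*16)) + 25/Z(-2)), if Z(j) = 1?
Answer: 1269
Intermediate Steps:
(49 + 5)*(24/((-1*16)) + 25/Z(-2)) = (49 + 5)*(24/((-1*16)) + 25/1) = 54*(24/(-16) + 25*1) = 54*(24*(-1/16) + 25) = 54*(-3/2 + 25) = 54*(47/2) = 1269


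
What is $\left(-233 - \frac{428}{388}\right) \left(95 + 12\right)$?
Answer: $- \frac{2429756}{97} \approx -25049.0$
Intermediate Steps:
$\left(-233 - \frac{428}{388}\right) \left(95 + 12\right) = \left(-233 - \frac{107}{97}\right) 107 = \left(- \frac{22708}{97}\right) 107 = - \frac{2429756}{97}$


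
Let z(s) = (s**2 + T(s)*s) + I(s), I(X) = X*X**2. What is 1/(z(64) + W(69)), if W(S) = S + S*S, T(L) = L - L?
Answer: 1/271070 ≈ 3.6891e-6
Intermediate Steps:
T(L) = 0
I(X) = X**3
W(S) = S + S**2
z(s) = s**2 + s**3 (z(s) = (s**2 + 0*s) + s**3 = (s**2 + 0) + s**3 = s**2 + s**3)
1/(z(64) + W(69)) = 1/(64**2*(1 + 64) + 69*(1 + 69)) = 1/(4096*65 + 69*70) = 1/(266240 + 4830) = 1/271070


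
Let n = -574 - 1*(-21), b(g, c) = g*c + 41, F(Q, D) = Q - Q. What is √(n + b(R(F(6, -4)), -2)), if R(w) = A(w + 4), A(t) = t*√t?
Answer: 4*I*√33 ≈ 22.978*I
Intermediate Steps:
F(Q, D) = 0
A(t) = t^(3/2)
R(w) = (4 + w)^(3/2) (R(w) = (w + 4)^(3/2) = (4 + w)^(3/2))
b(g, c) = 41 + c*g (b(g, c) = c*g + 41 = 41 + c*g)
n = -553 (n = -574 + 21 = -553)
√(n + b(R(F(6, -4)), -2)) = √(-553 + (41 - 2*(4 + 0)^(3/2))) = √(-553 + (41 - 2*4^(3/2))) = √(-553 + (41 - 2*8)) = √(-553 + (41 - 16)) = √(-553 + 25) = √(-528) = 4*I*√33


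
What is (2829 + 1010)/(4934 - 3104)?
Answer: 3839/1830 ≈ 2.0978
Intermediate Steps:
(2829 + 1010)/(4934 - 3104) = 3839/1830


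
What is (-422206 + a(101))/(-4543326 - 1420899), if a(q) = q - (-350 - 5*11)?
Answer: 16868/238569 ≈ 0.070705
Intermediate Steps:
a(q) = 405 + q (a(q) = q - (-350 - 55) = q - 1*(-405) = q + 405 = 405 + q)
(-422206 + a(101))/(-4543326 - 1420899) = (-422206 + (405 + 101))/(-4543326 - 1420899) = (-422206 + 506)/(-5964225) = -421700*(-1/5964225) = 16868/238569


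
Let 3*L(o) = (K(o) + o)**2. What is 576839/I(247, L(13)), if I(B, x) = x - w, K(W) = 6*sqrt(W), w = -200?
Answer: 2140649529/1213801 - 269960652*sqrt(13)/1213801 ≈ 961.68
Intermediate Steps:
L(o) = (o + 6*sqrt(o))**2/3 (L(o) = (6*sqrt(o) + o)**2/3 = (o + 6*sqrt(o))**2/3)
I(B, x) = 200 + x (I(B, x) = x - 1*(-200) = x + 200 = 200 + x)
576839/I(247, L(13)) = 576839/(200 + (13 + 6*sqrt(13))**2/3)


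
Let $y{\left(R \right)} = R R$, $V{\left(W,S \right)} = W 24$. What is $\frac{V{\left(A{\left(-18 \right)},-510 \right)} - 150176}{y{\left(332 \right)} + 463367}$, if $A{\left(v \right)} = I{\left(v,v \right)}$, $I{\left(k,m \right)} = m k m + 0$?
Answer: $- \frac{290144}{573591} \approx -0.50584$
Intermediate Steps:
$I{\left(k,m \right)} = k m^{2}$ ($I{\left(k,m \right)} = k m m + 0 = k m^{2} + 0 = k m^{2}$)
$A{\left(v \right)} = v^{3}$ ($A{\left(v \right)} = v v^{2} = v^{3}$)
$V{\left(W,S \right)} = 24 W$
$y{\left(R \right)} = R^{2}$
$\frac{V{\left(A{\left(-18 \right)},-510 \right)} - 150176}{y{\left(332 \right)} + 463367} = \frac{24 \left(-18\right)^{3} - 150176}{332^{2} + 463367} = \frac{24 \left(-5832\right) - 150176}{110224 + 463367} = \frac{-139968 - 150176}{573591} = \left(-290144\right) \frac{1}{573591} = - \frac{290144}{573591}$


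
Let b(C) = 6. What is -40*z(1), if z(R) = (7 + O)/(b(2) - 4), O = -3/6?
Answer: -130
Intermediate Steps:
O = -½ (O = -3*⅙ = -½ ≈ -0.50000)
z(R) = 13/4 (z(R) = (7 - ½)/(6 - 4) = (13/2)/2 = (13/2)*(½) = 13/4)
-40*z(1) = -40*13/4 = -130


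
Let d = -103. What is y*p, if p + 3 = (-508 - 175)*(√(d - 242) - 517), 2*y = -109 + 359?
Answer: 44138500 - 85375*I*√345 ≈ 4.4138e+7 - 1.5858e+6*I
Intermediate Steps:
y = 125 (y = (-109 + 359)/2 = (½)*250 = 125)
p = 353108 - 683*I*√345 (p = -3 + (-508 - 175)*(√(-103 - 242) - 517) = -3 - 683*(√(-345) - 517) = -3 - 683*(I*√345 - 517) = -3 - 683*(-517 + I*√345) = -3 + (353111 - 683*I*√345) = 353108 - 683*I*√345 ≈ 3.5311e+5 - 12686.0*I)
y*p = 125*(353108 - 683*I*√345) = 44138500 - 85375*I*√345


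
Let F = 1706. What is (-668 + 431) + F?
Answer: 1469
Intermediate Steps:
(-668 + 431) + F = (-668 + 431) + 1706 = -237 + 1706 = 1469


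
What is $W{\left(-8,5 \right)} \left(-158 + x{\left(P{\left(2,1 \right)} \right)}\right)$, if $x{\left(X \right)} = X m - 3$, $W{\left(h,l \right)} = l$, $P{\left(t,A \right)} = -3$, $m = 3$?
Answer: $-850$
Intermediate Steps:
$x{\left(X \right)} = -3 + 3 X$ ($x{\left(X \right)} = X 3 - 3 = 3 X - 3 = -3 + 3 X$)
$W{\left(-8,5 \right)} \left(-158 + x{\left(P{\left(2,1 \right)} \right)}\right) = 5 \left(-158 + \left(-3 + 3 \left(-3\right)\right)\right) = 5 \left(-158 - 12\right) = 5 \left(-170\right) = -850$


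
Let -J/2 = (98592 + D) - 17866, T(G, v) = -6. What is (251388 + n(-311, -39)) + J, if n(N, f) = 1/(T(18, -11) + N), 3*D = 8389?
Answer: 80210507/951 ≈ 84343.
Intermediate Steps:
D = 8389/3 (D = (⅓)*8389 = 8389/3 ≈ 2796.3)
J = -501134/3 (J = -2*((98592 + 8389/3) - 17866) = -2*(304165/3 - 17866) = -2*250567/3 = -501134/3 ≈ -1.6704e+5)
n(N, f) = 1/(-6 + N)
(251388 + n(-311, -39)) + J = (251388 + 1/(-6 - 311)) - 501134/3 = (251388 + 1/(-317)) - 501134/3 = (251388 - 1/317) - 501134/3 = 79689995/317 - 501134/3 = 80210507/951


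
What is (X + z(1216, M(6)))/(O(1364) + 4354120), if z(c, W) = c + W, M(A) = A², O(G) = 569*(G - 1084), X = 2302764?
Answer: 144001/282090 ≈ 0.51048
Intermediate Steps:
O(G) = -616796 + 569*G (O(G) = 569*(-1084 + G) = -616796 + 569*G)
z(c, W) = W + c
(X + z(1216, M(6)))/(O(1364) + 4354120) = (2302764 + (6² + 1216))/((-616796 + 569*1364) + 4354120) = (2302764 + (36 + 1216))/((-616796 + 776116) + 4354120) = (2302764 + 1252)/(159320 + 4354120) = 2304016/4513440 = 2304016*(1/4513440) = 144001/282090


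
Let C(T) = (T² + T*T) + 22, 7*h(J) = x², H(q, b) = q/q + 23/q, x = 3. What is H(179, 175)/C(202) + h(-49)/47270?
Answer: 19834571/483488857530 ≈ 4.1024e-5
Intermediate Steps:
H(q, b) = 1 + 23/q
h(J) = 9/7 (h(J) = (⅐)*3² = (⅐)*9 = 9/7)
C(T) = 22 + 2*T² (C(T) = (T² + T²) + 22 = 2*T² + 22 = 22 + 2*T²)
H(179, 175)/C(202) + h(-49)/47270 = ((23 + 179)/179)/(22 + 2*202²) + (9/7)/47270 = ((1/179)*202)/(22 + 2*40804) + (9/7)*(1/47270) = 202/(179*(22 + 81608)) + 9/330890 = (202/179)/81630 + 9/330890 = (202/179)*(1/81630) + 9/330890 = 101/7305885 + 9/330890 = 19834571/483488857530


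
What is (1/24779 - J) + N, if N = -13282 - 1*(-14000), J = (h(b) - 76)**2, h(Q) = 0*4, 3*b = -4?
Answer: -125332181/24779 ≈ -5058.0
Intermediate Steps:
b = -4/3 (b = (1/3)*(-4) = -4/3 ≈ -1.3333)
h(Q) = 0
J = 5776 (J = (0 - 76)**2 = (-76)**2 = 5776)
N = 718 (N = -13282 + 14000 = 718)
(1/24779 - J) + N = (1/24779 - 1*5776) + 718 = (1/24779 - 5776) + 718 = -143123503/24779 + 718 = -125332181/24779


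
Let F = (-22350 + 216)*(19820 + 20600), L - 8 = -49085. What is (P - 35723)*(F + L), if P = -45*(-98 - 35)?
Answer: 26606747906466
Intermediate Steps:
P = 5985 (P = -45*(-133) = 5985)
L = -49077 (L = 8 - 49085 = -49077)
F = -894656280 (F = -22134*40420 = -894656280)
(P - 35723)*(F + L) = (5985 - 35723)*(-894656280 - 49077) = -29738*(-894705357) = 26606747906466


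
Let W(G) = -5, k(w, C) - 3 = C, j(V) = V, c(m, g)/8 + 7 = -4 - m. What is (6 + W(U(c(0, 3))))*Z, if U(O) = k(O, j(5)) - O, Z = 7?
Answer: 7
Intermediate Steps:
c(m, g) = -88 - 8*m (c(m, g) = -56 + 8*(-4 - m) = -56 + (-32 - 8*m) = -88 - 8*m)
k(w, C) = 3 + C
U(O) = 8 - O (U(O) = (3 + 5) - O = 8 - O)
(6 + W(U(c(0, 3))))*Z = (6 - 5)*7 = 1*7 = 7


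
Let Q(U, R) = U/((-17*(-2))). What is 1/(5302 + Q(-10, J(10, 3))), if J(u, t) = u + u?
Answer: 17/90129 ≈ 0.00018862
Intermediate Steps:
J(u, t) = 2*u
Q(U, R) = U/34
1/(5302 + Q(-10, J(10, 3))) = 1/(5302 + (1/34)*(-10)) = 1/(5302 - 5/17) = 1/(90129/17) = 17/90129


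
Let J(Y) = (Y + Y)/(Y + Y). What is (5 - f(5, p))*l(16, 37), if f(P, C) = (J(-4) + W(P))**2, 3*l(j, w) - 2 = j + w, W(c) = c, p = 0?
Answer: -1705/3 ≈ -568.33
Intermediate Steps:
J(Y) = 1 (J(Y) = (2*Y)/((2*Y)) = (2*Y)*(1/(2*Y)) = 1)
l(j, w) = 2/3 + j/3 + w/3 (l(j, w) = 2/3 + (j + w)/3 = 2/3 + (j/3 + w/3) = 2/3 + j/3 + w/3)
f(P, C) = (1 + P)**2
(5 - f(5, p))*l(16, 37) = (5 - (1 + 5)**2)*(2/3 + (1/3)*16 + (1/3)*37) = (5 - 1*6**2)*(2/3 + 16/3 + 37/3) = (5 - 1*36)*(55/3) = (5 - 36)*(55/3) = -31*55/3 = -1705/3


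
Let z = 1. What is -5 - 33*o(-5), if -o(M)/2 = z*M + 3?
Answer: -137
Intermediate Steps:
o(M) = -6 - 2*M (o(M) = -2*(1*M + 3) = -2*(M + 3) = -2*(3 + M) = -6 - 2*M)
-5 - 33*o(-5) = -5 - 33*(-6 - 2*(-5)) = -5 - 33*(-6 + 10) = -5 - 33*4 = -5 - 132 = -137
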